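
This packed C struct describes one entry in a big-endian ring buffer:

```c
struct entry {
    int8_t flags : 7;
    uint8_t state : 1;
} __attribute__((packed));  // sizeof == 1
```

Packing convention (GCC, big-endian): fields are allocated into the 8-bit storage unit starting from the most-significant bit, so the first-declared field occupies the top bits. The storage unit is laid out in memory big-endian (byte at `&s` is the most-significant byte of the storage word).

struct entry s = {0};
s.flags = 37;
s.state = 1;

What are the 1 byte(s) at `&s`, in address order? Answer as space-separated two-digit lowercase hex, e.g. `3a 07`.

4b

[1+:7] flags=37 & 0x7f = 0x25; word=0x4a
[0+:1] state=1 & 0x1 = 0x1; word=0x4b
word = 0x4b → big-endian bytes:
  [0]=0x4b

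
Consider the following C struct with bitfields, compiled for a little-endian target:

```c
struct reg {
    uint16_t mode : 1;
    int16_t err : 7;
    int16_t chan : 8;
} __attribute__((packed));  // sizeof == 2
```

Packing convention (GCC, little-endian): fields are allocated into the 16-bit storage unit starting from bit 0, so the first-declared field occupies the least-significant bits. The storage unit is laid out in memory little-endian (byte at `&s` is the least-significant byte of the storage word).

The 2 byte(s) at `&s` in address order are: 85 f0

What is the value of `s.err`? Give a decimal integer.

[0]=0x85 [1]=0xf0 (little-endian) → word 0xf085
mode:1 @ bit 0 → (0xf085>>0)&0x1 = 0x1
err:7 @ bit 1 → (0xf085>>1)&0x7f = 0x42  ←
chan:8 @ bit 8 → (0xf085>>8)&0xff = 0xf0
err signed 7b, MSB=1: 66 - 128 = -62

-62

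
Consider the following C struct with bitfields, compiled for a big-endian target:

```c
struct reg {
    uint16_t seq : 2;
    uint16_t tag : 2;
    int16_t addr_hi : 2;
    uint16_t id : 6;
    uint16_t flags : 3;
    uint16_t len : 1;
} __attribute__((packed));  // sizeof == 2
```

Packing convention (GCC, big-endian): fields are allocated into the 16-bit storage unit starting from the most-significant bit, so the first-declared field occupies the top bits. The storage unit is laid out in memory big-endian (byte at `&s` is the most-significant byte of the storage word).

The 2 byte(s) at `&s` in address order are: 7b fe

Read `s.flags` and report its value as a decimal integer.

7

[0]=0x7b [1]=0xfe (big-endian) → word 0x7bfe
seq [14+:2] = (word>>14) & 0x3 = 1
tag [12+:2] = (word>>12) & 0x3 = 3
addr_hi [10+:2] = (word>>10) & 0x3 = 2
id [4+:6] = (word>>4) & 0x3f = 63
flags [1+:3] = (word>>1) & 0x7 = 7  ←
len [0+:1] = (word>>0) & 0x1 = 0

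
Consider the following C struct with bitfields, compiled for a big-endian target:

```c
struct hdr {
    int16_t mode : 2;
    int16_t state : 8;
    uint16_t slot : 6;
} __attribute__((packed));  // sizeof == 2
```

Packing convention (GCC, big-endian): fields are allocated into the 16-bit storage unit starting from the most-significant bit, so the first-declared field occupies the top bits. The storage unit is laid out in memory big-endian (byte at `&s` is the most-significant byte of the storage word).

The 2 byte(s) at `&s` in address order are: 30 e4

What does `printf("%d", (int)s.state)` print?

[0]=0x30 [1]=0xe4 (big-endian) → word 0x30e4
mode [14+:2] = (word>>14) & 0x3 = 0
state [6+:8] = (word>>6) & 0xff = 195  ←
slot [0+:6] = (word>>0) & 0x3f = 36
state signed 8b, MSB=1: 195 - 256 = -61

-61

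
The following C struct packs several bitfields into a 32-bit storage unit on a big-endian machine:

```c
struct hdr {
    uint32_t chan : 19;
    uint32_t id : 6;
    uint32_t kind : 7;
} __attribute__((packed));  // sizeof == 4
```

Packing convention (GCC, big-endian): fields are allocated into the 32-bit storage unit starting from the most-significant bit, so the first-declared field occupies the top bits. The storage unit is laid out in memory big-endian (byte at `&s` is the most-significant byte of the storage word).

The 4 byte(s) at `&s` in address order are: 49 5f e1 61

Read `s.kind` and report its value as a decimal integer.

[0]=0x49 [1]=0x5f [2]=0xe1 [3]=0x61 (big-endian) → word 0x495fe161
chan:19 @ bit 13 → (0x495fe161>>13)&0x7ffff = 0x24aff
id:6 @ bit 7 → (0x495fe161>>7)&0x3f = 0x2
kind:7 @ bit 0 → (0x495fe161>>0)&0x7f = 0x61  ←

97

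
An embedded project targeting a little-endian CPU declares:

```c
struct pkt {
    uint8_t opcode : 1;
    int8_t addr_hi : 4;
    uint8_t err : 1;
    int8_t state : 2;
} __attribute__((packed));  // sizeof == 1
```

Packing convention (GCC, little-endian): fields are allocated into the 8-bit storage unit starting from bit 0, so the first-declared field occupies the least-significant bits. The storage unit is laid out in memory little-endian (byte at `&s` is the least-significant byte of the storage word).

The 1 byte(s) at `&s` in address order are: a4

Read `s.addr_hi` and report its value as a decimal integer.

2

[0]=0xa4 (little-endian) → word 0xa4
opcode [0+:1] = (word>>0) & 0x1 = 0
addr_hi [1+:4] = (word>>1) & 0xf = 2  ←
err [5+:1] = (word>>5) & 0x1 = 1
state [6+:2] = (word>>6) & 0x3 = 2
addr_hi signed 4b, MSB=0: value = 2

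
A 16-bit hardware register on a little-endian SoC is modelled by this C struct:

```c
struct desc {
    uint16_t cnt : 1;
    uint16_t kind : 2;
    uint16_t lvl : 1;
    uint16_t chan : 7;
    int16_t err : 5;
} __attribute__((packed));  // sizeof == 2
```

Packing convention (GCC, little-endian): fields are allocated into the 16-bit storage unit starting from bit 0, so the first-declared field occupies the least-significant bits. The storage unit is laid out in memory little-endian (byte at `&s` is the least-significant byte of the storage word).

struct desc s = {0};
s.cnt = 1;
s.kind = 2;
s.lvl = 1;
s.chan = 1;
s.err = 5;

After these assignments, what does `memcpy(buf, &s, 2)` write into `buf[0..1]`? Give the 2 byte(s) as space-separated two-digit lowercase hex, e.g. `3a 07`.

1d 28

[0+:1] cnt=1 & 0x1 = 0x1; word=0x0001
[1+:2] kind=2 & 0x3 = 0x2; word=0x0005
[3+:1] lvl=1 & 0x1 = 0x1; word=0x000d
[4+:7] chan=1 & 0x7f = 0x1; word=0x001d
[11+:5] err=5 & 0x1f = 0x5; word=0x281d
word = 0x281d → little-endian bytes:
  [0]=0x1d  [1]=0x28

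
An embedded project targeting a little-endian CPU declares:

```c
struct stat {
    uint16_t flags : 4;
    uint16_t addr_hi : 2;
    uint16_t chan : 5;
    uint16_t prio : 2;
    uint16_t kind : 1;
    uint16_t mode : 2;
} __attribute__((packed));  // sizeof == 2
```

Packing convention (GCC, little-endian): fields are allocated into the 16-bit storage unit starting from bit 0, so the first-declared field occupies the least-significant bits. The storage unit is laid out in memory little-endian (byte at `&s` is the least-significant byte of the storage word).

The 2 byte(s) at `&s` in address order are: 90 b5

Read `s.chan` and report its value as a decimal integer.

[0]=0x90 [1]=0xb5 (little-endian) → word 0xb590
flags:4 @ bit 0 → (0xb590>>0)&0xf = 0x0
addr_hi:2 @ bit 4 → (0xb590>>4)&0x3 = 0x1
chan:5 @ bit 6 → (0xb590>>6)&0x1f = 0x16  ←
prio:2 @ bit 11 → (0xb590>>11)&0x3 = 0x2
kind:1 @ bit 13 → (0xb590>>13)&0x1 = 0x1
mode:2 @ bit 14 → (0xb590>>14)&0x3 = 0x2

22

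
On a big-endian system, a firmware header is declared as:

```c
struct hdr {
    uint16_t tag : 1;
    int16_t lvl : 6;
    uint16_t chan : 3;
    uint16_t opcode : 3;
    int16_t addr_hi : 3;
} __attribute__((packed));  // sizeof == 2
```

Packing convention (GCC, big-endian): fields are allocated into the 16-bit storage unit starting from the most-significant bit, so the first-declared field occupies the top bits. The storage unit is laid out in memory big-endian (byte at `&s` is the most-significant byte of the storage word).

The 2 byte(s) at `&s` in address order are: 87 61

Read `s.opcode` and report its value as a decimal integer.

[0]=0x87 [1]=0x61 (big-endian) → word 0x8761
tag:1 @ bit 15 → (0x8761>>15)&0x1 = 0x1
lvl:6 @ bit 9 → (0x8761>>9)&0x3f = 0x3
chan:3 @ bit 6 → (0x8761>>6)&0x7 = 0x5
opcode:3 @ bit 3 → (0x8761>>3)&0x7 = 0x4  ←
addr_hi:3 @ bit 0 → (0x8761>>0)&0x7 = 0x1

4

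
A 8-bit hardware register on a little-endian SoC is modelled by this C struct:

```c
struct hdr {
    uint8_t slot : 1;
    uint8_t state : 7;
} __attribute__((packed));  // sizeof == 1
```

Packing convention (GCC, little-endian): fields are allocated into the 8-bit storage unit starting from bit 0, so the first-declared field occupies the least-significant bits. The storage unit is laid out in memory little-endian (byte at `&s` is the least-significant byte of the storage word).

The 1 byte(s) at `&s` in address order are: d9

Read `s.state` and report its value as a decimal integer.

[0]=0xd9 (little-endian) → word 0xd9
slot:1 @ bit 0 → (0xd9>>0)&0x1 = 0x1
state:7 @ bit 1 → (0xd9>>1)&0x7f = 0x6c  ←

108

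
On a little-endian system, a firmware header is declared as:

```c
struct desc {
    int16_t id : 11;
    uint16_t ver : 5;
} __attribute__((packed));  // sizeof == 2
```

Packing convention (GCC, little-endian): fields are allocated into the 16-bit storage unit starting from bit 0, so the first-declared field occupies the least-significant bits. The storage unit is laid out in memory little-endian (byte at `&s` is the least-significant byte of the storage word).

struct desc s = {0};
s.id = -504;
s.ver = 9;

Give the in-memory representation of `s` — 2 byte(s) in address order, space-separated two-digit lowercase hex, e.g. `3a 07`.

08 4e

id (11b) val=-504 bits=0x608 at bit 0: 0x0608
ver (5b) val=9 bits=0x9 at bit 11: 0x4e08
word = 0x4e08 → little-endian bytes:
  [0]=0x08  [1]=0x4e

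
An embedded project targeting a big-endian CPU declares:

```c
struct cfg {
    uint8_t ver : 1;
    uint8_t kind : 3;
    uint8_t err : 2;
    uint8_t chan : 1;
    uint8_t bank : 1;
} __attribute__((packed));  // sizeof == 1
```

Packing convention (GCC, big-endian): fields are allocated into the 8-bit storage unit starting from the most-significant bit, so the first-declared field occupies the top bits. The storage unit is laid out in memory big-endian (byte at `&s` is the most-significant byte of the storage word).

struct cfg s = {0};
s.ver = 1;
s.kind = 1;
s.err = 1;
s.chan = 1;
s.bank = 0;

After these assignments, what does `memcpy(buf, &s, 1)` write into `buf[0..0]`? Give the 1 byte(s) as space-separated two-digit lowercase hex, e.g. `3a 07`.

ver (1b) val=1 bits=0x1 at bit 7: 0x80
kind (3b) val=1 bits=0x1 at bit 4: 0x90
err (2b) val=1 bits=0x1 at bit 2: 0x94
chan (1b) val=1 bits=0x1 at bit 1: 0x96
bank (1b) val=0 bits=0x0 at bit 0: 0x96
word = 0x96 → big-endian bytes:
  [0]=0x96

96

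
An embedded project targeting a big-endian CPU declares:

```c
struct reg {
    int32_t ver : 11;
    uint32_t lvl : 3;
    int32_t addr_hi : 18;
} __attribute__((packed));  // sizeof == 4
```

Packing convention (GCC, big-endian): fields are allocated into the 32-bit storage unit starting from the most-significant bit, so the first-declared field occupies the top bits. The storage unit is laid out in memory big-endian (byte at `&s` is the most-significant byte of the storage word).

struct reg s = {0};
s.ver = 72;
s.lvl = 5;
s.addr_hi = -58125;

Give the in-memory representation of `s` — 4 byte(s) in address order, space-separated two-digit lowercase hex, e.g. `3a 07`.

ver:11 = 72 → 0x48 << 21 → word 0x09000000
lvl:3 = 5 → 0x5 << 18 → word 0x09140000
addr_hi:18 = -58125 → 0x31cf3 << 0 → word 0x09171cf3
word = 0x09171cf3 → big-endian bytes:
  [0]=0x09  [1]=0x17  [2]=0x1c  [3]=0xf3

09 17 1c f3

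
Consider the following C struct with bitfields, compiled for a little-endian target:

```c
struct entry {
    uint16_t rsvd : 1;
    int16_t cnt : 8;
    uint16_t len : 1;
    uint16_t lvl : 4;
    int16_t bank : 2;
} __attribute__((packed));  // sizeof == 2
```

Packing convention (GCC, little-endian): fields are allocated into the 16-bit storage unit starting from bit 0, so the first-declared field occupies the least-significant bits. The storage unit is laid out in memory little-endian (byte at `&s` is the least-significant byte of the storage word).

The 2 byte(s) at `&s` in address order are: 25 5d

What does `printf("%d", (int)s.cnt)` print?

-110

[0]=0x25 [1]=0x5d (little-endian) → word 0x5d25
rsvd [0+:1] = (word>>0) & 0x1 = 1
cnt [1+:8] = (word>>1) & 0xff = 146  ←
len [9+:1] = (word>>9) & 0x1 = 0
lvl [10+:4] = (word>>10) & 0xf = 7
bank [14+:2] = (word>>14) & 0x3 = 1
cnt signed 8b, MSB=1: 146 - 256 = -110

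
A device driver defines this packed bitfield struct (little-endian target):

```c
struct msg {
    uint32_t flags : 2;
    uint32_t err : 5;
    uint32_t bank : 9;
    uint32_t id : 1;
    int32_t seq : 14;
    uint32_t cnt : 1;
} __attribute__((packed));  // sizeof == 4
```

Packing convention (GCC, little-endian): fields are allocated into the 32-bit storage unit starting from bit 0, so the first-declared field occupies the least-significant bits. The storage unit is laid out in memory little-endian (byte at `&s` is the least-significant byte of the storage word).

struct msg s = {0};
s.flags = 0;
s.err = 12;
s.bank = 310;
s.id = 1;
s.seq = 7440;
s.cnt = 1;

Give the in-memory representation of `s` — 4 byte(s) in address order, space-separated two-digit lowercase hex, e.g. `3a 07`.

flags (2b) val=0 bits=0x0 at bit 0: 0x00000000
err (5b) val=12 bits=0xc at bit 2: 0x00000030
bank (9b) val=310 bits=0x136 at bit 7: 0x00009b30
id (1b) val=1 bits=0x1 at bit 16: 0x00019b30
seq (14b) val=7440 bits=0x1d10 at bit 17: 0x3a219b30
cnt (1b) val=1 bits=0x1 at bit 31: 0xba219b30
word = 0xba219b30 → little-endian bytes:
  [0]=0x30  [1]=0x9b  [2]=0x21  [3]=0xba

30 9b 21 ba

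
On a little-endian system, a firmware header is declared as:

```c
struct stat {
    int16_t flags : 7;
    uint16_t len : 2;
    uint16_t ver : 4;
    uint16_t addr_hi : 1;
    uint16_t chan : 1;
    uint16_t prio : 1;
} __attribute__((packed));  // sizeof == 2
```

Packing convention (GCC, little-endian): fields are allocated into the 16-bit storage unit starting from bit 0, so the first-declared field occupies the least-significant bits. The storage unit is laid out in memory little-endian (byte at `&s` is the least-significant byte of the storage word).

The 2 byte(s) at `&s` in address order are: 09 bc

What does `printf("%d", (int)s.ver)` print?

14

[0]=0x09 [1]=0xbc (little-endian) → word 0xbc09
flags [0+:7] = (word>>0) & 0x7f = 9
len [7+:2] = (word>>7) & 0x3 = 0
ver [9+:4] = (word>>9) & 0xf = 14  ←
addr_hi [13+:1] = (word>>13) & 0x1 = 1
chan [14+:1] = (word>>14) & 0x1 = 0
prio [15+:1] = (word>>15) & 0x1 = 1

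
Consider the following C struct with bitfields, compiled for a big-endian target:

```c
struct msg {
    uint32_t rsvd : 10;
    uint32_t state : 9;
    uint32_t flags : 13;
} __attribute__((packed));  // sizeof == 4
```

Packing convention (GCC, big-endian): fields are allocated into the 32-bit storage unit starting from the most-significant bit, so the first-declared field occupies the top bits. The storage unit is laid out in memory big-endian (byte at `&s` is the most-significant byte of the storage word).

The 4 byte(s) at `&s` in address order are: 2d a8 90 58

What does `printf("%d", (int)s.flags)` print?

[0]=0x2d [1]=0xa8 [2]=0x90 [3]=0x58 (big-endian) → word 0x2da89058
rsvd [22+:10] = (word>>22) & 0x3ff = 182
state [13+:9] = (word>>13) & 0x1ff = 324
flags [0+:13] = (word>>0) & 0x1fff = 4184  ←

4184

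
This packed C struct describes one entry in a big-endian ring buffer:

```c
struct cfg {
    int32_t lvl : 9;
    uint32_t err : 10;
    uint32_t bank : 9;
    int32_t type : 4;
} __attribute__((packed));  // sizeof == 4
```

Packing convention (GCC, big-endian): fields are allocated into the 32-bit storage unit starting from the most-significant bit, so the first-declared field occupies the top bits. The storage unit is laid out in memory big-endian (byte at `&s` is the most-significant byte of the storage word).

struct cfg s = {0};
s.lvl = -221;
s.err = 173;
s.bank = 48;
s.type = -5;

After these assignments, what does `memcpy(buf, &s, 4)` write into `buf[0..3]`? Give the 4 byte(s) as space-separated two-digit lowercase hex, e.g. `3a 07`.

91 95 a3 0b

lvl:9 = -221 → 0x123 << 23 → word 0x91800000
err:10 = 173 → 0xad << 13 → word 0x9195a000
bank:9 = 48 → 0x30 << 4 → word 0x9195a300
type:4 = -5 → 0xb << 0 → word 0x9195a30b
word = 0x9195a30b → big-endian bytes:
  [0]=0x91  [1]=0x95  [2]=0xa3  [3]=0x0b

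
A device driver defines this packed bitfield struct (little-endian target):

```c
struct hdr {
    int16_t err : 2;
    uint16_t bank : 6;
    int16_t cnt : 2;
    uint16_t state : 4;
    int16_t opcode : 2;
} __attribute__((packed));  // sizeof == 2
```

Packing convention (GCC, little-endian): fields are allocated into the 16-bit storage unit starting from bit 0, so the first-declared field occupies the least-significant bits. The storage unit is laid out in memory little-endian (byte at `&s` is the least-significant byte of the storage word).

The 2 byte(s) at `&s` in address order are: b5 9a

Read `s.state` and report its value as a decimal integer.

[0]=0xb5 [1]=0x9a (little-endian) → word 0x9ab5
err [0+:2] = (word>>0) & 0x3 = 1
bank [2+:6] = (word>>2) & 0x3f = 45
cnt [8+:2] = (word>>8) & 0x3 = 2
state [10+:4] = (word>>10) & 0xf = 6  ←
opcode [14+:2] = (word>>14) & 0x3 = 2

6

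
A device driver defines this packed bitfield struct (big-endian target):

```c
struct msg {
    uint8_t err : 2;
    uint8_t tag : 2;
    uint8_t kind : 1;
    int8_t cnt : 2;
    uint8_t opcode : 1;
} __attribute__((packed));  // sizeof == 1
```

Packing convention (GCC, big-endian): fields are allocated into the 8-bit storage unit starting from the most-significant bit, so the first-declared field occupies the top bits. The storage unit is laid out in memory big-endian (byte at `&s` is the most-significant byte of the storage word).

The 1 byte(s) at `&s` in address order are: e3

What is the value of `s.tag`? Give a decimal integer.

2

[0]=0xe3 (big-endian) → word 0xe3
err:2 @ bit 6 → (0xe3>>6)&0x3 = 0x3
tag:2 @ bit 4 → (0xe3>>4)&0x3 = 0x2  ←
kind:1 @ bit 3 → (0xe3>>3)&0x1 = 0x0
cnt:2 @ bit 1 → (0xe3>>1)&0x3 = 0x1
opcode:1 @ bit 0 → (0xe3>>0)&0x1 = 0x1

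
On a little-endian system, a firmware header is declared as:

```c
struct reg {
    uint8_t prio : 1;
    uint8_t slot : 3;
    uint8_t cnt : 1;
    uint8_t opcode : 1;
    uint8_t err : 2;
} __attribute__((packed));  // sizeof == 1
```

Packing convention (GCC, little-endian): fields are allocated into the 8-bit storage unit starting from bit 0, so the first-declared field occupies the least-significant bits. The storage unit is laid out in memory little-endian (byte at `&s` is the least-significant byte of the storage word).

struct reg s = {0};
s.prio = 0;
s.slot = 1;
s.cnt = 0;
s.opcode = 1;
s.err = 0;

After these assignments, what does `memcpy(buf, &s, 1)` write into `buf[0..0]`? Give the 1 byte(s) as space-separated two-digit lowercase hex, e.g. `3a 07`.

22

prio (1b) val=0 bits=0x0 at bit 0: 0x00
slot (3b) val=1 bits=0x1 at bit 1: 0x02
cnt (1b) val=0 bits=0x0 at bit 4: 0x02
opcode (1b) val=1 bits=0x1 at bit 5: 0x22
err (2b) val=0 bits=0x0 at bit 6: 0x22
word = 0x22 → little-endian bytes:
  [0]=0x22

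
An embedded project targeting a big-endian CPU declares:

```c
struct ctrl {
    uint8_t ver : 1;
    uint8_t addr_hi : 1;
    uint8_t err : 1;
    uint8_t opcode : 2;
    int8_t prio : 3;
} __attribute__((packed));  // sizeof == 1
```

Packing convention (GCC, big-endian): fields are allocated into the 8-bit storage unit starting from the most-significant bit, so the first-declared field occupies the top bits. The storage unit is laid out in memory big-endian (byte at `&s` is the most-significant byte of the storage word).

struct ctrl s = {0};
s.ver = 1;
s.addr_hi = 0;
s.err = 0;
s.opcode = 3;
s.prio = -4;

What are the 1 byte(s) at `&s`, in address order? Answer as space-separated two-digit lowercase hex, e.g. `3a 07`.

ver:1 = 1 → 0x1 << 7 → word 0x80
addr_hi:1 = 0 → 0x0 << 6 → word 0x80
err:1 = 0 → 0x0 << 5 → word 0x80
opcode:2 = 3 → 0x3 << 3 → word 0x98
prio:3 = -4 → 0x4 << 0 → word 0x9c
word = 0x9c → big-endian bytes:
  [0]=0x9c

9c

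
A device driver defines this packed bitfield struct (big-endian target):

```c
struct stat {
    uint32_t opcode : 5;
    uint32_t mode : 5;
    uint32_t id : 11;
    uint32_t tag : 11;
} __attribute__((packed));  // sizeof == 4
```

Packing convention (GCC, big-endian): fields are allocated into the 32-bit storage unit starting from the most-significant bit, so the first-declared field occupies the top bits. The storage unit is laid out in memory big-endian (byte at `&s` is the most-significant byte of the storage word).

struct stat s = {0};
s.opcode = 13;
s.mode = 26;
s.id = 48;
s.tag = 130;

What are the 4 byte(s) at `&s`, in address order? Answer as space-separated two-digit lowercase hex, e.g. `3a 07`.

opcode:5 = 13 → 0xd << 27 → word 0x68000000
mode:5 = 26 → 0x1a << 22 → word 0x6e800000
id:11 = 48 → 0x30 << 11 → word 0x6e818000
tag:11 = 130 → 0x82 << 0 → word 0x6e818082
word = 0x6e818082 → big-endian bytes:
  [0]=0x6e  [1]=0x81  [2]=0x80  [3]=0x82

6e 81 80 82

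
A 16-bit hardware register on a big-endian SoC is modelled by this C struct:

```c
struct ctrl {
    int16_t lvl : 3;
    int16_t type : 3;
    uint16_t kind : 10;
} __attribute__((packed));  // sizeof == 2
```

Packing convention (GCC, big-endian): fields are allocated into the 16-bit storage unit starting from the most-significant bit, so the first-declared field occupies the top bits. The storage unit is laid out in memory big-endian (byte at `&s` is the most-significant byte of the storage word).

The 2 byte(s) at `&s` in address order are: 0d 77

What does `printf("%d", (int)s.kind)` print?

375

[0]=0x0d [1]=0x77 (big-endian) → word 0x0d77
lvl [13+:3] = (word>>13) & 0x7 = 0
type [10+:3] = (word>>10) & 0x7 = 3
kind [0+:10] = (word>>0) & 0x3ff = 375  ←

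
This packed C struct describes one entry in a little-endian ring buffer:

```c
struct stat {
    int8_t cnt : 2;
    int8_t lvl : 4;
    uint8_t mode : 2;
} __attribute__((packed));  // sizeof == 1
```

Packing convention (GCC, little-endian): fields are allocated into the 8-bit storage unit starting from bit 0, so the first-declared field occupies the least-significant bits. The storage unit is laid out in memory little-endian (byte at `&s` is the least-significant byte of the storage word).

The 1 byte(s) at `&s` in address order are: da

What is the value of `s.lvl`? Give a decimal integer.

[0]=0xda (little-endian) → word 0xda
cnt:2 @ bit 0 → (0xda>>0)&0x3 = 0x2
lvl:4 @ bit 2 → (0xda>>2)&0xf = 0x6  ←
mode:2 @ bit 6 → (0xda>>6)&0x3 = 0x3
lvl signed 4b, MSB=0: value = 6

6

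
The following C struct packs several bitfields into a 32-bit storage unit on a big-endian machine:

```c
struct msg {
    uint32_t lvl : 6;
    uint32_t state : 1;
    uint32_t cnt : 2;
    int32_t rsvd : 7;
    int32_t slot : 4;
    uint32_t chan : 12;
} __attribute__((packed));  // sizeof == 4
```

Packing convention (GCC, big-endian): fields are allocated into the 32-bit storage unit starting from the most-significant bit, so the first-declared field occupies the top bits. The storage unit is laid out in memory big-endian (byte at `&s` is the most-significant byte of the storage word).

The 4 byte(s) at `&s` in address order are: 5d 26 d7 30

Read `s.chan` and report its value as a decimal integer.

1840

[0]=0x5d [1]=0x26 [2]=0xd7 [3]=0x30 (big-endian) → word 0x5d26d730
lvl:6 @ bit 26 → (0x5d26d730>>26)&0x3f = 0x17
state:1 @ bit 25 → (0x5d26d730>>25)&0x1 = 0x0
cnt:2 @ bit 23 → (0x5d26d730>>23)&0x3 = 0x2
rsvd:7 @ bit 16 → (0x5d26d730>>16)&0x7f = 0x26
slot:4 @ bit 12 → (0x5d26d730>>12)&0xf = 0xd
chan:12 @ bit 0 → (0x5d26d730>>0)&0xfff = 0x730  ←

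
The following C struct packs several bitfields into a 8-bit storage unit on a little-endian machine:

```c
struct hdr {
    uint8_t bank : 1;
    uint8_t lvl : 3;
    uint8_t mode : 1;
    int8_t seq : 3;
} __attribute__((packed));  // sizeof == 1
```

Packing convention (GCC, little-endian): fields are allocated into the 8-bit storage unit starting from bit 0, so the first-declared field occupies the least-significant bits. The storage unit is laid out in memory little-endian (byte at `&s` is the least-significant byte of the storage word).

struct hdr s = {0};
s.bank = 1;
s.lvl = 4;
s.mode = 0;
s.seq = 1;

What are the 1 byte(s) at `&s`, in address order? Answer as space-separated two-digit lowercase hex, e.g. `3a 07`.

29

bank:1 = 1 → 0x1 << 0 → word 0x01
lvl:3 = 4 → 0x4 << 1 → word 0x09
mode:1 = 0 → 0x0 << 4 → word 0x09
seq:3 = 1 → 0x1 << 5 → word 0x29
word = 0x29 → little-endian bytes:
  [0]=0x29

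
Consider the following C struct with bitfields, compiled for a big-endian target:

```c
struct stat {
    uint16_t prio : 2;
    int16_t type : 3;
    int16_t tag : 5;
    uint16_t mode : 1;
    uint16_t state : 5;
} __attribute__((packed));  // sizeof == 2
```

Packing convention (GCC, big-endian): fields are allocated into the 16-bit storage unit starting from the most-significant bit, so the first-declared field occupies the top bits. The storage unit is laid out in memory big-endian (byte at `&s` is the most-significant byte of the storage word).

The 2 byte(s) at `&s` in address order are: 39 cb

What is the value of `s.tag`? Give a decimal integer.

7

[0]=0x39 [1]=0xcb (big-endian) → word 0x39cb
prio [14+:2] = (word>>14) & 0x3 = 0
type [11+:3] = (word>>11) & 0x7 = 7
tag [6+:5] = (word>>6) & 0x1f = 7  ←
mode [5+:1] = (word>>5) & 0x1 = 0
state [0+:5] = (word>>0) & 0x1f = 11
tag signed 5b, MSB=0: value = 7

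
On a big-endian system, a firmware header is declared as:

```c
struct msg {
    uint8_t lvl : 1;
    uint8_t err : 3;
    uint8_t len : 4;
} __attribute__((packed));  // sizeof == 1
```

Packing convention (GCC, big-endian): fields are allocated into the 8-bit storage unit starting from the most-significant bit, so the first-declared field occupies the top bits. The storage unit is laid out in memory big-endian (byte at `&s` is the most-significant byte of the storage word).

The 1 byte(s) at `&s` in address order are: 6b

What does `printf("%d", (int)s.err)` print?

6

[0]=0x6b (big-endian) → word 0x6b
lvl:1 @ bit 7 → (0x6b>>7)&0x1 = 0x0
err:3 @ bit 4 → (0x6b>>4)&0x7 = 0x6  ←
len:4 @ bit 0 → (0x6b>>0)&0xf = 0xb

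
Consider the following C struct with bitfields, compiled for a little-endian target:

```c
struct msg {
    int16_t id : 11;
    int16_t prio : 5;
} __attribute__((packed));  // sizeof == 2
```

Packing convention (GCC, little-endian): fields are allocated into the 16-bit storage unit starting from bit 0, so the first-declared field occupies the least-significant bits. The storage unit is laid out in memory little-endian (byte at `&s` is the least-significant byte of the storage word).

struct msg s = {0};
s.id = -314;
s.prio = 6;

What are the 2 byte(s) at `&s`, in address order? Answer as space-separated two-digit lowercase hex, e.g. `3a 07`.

[0+:11] id=-314 & 0x7ff = 0x6c6; word=0x06c6
[11+:5] prio=6 & 0x1f = 0x6; word=0x36c6
word = 0x36c6 → little-endian bytes:
  [0]=0xc6  [1]=0x36

c6 36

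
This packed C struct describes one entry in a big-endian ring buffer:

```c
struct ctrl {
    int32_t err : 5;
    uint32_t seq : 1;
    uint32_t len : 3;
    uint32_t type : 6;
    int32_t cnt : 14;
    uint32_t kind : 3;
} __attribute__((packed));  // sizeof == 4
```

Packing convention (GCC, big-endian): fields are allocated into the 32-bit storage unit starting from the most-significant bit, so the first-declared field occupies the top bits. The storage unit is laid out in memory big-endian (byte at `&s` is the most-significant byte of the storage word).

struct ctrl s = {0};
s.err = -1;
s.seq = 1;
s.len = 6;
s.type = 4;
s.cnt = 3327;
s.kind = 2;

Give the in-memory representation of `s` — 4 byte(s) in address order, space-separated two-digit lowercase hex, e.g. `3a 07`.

ff 08 67 fa

[27+:5] err=-1 & 0x1f = 0x1f; word=0xf8000000
[26+:1] seq=1 & 0x1 = 0x1; word=0xfc000000
[23+:3] len=6 & 0x7 = 0x6; word=0xff000000
[17+:6] type=4 & 0x3f = 0x4; word=0xff080000
[3+:14] cnt=3327 & 0x3fff = 0xcff; word=0xff0867f8
[0+:3] kind=2 & 0x7 = 0x2; word=0xff0867fa
word = 0xff0867fa → big-endian bytes:
  [0]=0xff  [1]=0x08  [2]=0x67  [3]=0xfa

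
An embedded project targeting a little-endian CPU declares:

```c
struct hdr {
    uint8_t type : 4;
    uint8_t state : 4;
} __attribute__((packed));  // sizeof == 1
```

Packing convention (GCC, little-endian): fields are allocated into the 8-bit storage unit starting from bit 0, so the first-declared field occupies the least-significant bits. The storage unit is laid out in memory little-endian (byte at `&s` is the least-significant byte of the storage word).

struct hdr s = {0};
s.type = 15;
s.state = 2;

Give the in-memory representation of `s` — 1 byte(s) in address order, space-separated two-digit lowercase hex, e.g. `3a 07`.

2f

type (4b) val=15 bits=0xf at bit 0: 0x0f
state (4b) val=2 bits=0x2 at bit 4: 0x2f
word = 0x2f → little-endian bytes:
  [0]=0x2f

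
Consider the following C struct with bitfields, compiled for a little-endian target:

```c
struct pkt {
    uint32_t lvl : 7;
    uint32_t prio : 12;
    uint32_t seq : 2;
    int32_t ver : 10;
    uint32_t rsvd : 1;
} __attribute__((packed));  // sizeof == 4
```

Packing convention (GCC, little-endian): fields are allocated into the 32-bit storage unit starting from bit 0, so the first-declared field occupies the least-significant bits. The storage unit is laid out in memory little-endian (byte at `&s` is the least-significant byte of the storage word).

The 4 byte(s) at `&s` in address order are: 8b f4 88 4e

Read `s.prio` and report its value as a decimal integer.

[0]=0x8b [1]=0xf4 [2]=0x88 [3]=0x4e (little-endian) → word 0x4e88f48b
lvl [0+:7] = (word>>0) & 0x7f = 11
prio [7+:12] = (word>>7) & 0xfff = 489  ←
seq [19+:2] = (word>>19) & 0x3 = 1
ver [21+:10] = (word>>21) & 0x3ff = 628
rsvd [31+:1] = (word>>31) & 0x1 = 0

489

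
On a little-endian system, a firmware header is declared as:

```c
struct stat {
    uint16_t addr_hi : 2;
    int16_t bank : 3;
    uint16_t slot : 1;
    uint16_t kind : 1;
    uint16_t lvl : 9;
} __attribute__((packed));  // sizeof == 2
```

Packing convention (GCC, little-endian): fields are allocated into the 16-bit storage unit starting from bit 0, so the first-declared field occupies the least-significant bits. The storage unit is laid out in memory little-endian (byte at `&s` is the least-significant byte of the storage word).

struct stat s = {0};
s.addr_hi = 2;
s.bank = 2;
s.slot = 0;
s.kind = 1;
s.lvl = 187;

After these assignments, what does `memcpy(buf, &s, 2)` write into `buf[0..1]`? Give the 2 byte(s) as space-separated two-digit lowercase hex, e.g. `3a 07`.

ca 5d

addr_hi:2 = 2 → 0x2 << 0 → word 0x0002
bank:3 = 2 → 0x2 << 2 → word 0x000a
slot:1 = 0 → 0x0 << 5 → word 0x000a
kind:1 = 1 → 0x1 << 6 → word 0x004a
lvl:9 = 187 → 0xbb << 7 → word 0x5dca
word = 0x5dca → little-endian bytes:
  [0]=0xca  [1]=0x5d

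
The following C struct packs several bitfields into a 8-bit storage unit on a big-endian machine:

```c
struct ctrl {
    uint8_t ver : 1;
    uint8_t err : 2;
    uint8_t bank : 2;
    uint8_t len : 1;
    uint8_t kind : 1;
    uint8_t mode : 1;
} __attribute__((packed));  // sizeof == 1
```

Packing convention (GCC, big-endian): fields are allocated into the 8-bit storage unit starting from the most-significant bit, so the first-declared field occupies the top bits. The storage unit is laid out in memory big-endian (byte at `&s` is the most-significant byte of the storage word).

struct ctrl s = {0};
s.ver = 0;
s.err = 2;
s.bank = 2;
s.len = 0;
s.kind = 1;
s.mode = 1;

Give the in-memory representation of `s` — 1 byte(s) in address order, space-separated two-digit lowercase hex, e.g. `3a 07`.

53

ver (1b) val=0 bits=0x0 at bit 7: 0x00
err (2b) val=2 bits=0x2 at bit 5: 0x40
bank (2b) val=2 bits=0x2 at bit 3: 0x50
len (1b) val=0 bits=0x0 at bit 2: 0x50
kind (1b) val=1 bits=0x1 at bit 1: 0x52
mode (1b) val=1 bits=0x1 at bit 0: 0x53
word = 0x53 → big-endian bytes:
  [0]=0x53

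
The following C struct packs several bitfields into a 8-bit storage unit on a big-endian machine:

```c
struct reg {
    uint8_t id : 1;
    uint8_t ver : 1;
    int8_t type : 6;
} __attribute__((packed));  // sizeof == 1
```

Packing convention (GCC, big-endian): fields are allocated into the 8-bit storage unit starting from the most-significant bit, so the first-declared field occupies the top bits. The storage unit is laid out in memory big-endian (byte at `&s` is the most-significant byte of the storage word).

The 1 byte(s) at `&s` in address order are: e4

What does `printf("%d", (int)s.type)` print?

-28

[0]=0xe4 (big-endian) → word 0xe4
id:1 @ bit 7 → (0xe4>>7)&0x1 = 0x1
ver:1 @ bit 6 → (0xe4>>6)&0x1 = 0x1
type:6 @ bit 0 → (0xe4>>0)&0x3f = 0x24  ←
type signed 6b, MSB=1: 36 - 64 = -28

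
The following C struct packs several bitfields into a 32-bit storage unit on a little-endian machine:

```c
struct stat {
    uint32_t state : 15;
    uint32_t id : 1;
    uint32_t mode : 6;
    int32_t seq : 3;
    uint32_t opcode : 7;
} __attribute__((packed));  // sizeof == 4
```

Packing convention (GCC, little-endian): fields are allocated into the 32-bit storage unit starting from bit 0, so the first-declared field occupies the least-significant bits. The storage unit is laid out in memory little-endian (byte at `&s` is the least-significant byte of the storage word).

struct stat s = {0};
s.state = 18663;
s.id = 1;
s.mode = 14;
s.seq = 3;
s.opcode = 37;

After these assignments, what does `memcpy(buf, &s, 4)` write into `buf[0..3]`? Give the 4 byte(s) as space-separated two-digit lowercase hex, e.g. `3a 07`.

[0+:15] state=18663 & 0x7fff = 0x48e7; word=0x000048e7
[15+:1] id=1 & 0x1 = 0x1; word=0x0000c8e7
[16+:6] mode=14 & 0x3f = 0xe; word=0x000ec8e7
[22+:3] seq=3 & 0x7 = 0x3; word=0x00cec8e7
[25+:7] opcode=37 & 0x7f = 0x25; word=0x4acec8e7
word = 0x4acec8e7 → little-endian bytes:
  [0]=0xe7  [1]=0xc8  [2]=0xce  [3]=0x4a

e7 c8 ce 4a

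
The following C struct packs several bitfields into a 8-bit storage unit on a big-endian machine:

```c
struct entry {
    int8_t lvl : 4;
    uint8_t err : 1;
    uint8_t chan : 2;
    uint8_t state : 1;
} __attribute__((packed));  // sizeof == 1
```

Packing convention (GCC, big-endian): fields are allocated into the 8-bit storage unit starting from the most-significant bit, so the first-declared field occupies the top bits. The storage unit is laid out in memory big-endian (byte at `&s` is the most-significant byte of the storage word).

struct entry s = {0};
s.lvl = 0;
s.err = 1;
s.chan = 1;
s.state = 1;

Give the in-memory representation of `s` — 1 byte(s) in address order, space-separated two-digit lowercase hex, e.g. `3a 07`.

[4+:4] lvl=0 & 0xf = 0x0; word=0x00
[3+:1] err=1 & 0x1 = 0x1; word=0x08
[1+:2] chan=1 & 0x3 = 0x1; word=0x0a
[0+:1] state=1 & 0x1 = 0x1; word=0x0b
word = 0x0b → big-endian bytes:
  [0]=0x0b

0b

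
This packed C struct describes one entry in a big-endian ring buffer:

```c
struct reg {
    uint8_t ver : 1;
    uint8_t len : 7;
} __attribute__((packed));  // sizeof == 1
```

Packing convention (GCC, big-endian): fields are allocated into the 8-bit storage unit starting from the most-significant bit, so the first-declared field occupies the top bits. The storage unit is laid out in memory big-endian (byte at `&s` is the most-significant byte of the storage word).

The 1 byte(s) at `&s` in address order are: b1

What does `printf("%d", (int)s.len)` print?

[0]=0xb1 (big-endian) → word 0xb1
ver:1 @ bit 7 → (0xb1>>7)&0x1 = 0x1
len:7 @ bit 0 → (0xb1>>0)&0x7f = 0x31  ←

49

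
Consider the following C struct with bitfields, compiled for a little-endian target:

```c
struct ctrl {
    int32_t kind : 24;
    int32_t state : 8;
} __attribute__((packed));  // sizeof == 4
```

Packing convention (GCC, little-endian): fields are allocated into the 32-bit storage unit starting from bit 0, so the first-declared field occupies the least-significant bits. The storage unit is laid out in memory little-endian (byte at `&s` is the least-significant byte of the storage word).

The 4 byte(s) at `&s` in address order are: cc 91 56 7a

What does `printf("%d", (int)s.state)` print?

[0]=0xcc [1]=0x91 [2]=0x56 [3]=0x7a (little-endian) → word 0x7a5691cc
kind:24 @ bit 0 → (0x7a5691cc>>0)&0xffffff = 0x5691cc
state:8 @ bit 24 → (0x7a5691cc>>24)&0xff = 0x7a  ←
state signed 8b, MSB=0: value = 122

122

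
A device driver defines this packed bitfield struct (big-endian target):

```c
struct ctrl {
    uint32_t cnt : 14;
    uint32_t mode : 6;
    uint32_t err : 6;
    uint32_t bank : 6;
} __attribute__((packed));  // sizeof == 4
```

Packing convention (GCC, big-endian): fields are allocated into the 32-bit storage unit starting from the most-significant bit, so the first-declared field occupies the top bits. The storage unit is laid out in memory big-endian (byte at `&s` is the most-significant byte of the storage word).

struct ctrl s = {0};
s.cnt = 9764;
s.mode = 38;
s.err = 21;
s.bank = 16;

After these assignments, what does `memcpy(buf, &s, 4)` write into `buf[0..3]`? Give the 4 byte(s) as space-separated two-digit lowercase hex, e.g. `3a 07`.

98 92 65 50

cnt (14b) val=9764 bits=0x2624 at bit 18: 0x98900000
mode (6b) val=38 bits=0x26 at bit 12: 0x98926000
err (6b) val=21 bits=0x15 at bit 6: 0x98926540
bank (6b) val=16 bits=0x10 at bit 0: 0x98926550
word = 0x98926550 → big-endian bytes:
  [0]=0x98  [1]=0x92  [2]=0x65  [3]=0x50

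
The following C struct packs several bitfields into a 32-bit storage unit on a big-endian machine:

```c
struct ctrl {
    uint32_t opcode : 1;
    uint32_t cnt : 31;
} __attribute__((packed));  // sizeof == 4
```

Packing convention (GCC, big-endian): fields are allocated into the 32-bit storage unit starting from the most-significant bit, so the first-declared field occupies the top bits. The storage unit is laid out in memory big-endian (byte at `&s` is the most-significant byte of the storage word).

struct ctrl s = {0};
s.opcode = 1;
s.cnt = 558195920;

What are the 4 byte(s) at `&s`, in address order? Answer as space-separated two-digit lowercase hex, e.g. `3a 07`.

a1 45 64 d0

[31+:1] opcode=1 & 0x1 = 0x1; word=0x80000000
[0+:31] cnt=558195920 & 0x7fffffff = 0x214564d0; word=0xa14564d0
word = 0xa14564d0 → big-endian bytes:
  [0]=0xa1  [1]=0x45  [2]=0x64  [3]=0xd0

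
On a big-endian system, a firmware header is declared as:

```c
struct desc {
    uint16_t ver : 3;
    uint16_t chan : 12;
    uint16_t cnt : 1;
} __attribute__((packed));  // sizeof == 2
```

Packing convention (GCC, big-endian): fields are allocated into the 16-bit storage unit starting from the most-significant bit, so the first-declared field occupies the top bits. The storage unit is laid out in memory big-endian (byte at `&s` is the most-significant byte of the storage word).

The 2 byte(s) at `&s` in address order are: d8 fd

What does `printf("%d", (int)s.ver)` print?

[0]=0xd8 [1]=0xfd (big-endian) → word 0xd8fd
ver [13+:3] = (word>>13) & 0x7 = 6  ←
chan [1+:12] = (word>>1) & 0xfff = 3198
cnt [0+:1] = (word>>0) & 0x1 = 1

6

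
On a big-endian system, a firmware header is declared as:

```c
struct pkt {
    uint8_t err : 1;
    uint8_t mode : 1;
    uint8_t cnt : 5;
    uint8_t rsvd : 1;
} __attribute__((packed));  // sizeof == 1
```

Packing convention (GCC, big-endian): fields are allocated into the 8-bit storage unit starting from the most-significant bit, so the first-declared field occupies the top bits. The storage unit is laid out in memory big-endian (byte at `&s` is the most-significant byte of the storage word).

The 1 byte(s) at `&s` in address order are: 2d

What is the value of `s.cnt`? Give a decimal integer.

22

[0]=0x2d (big-endian) → word 0x2d
err:1 @ bit 7 → (0x2d>>7)&0x1 = 0x0
mode:1 @ bit 6 → (0x2d>>6)&0x1 = 0x0
cnt:5 @ bit 1 → (0x2d>>1)&0x1f = 0x16  ←
rsvd:1 @ bit 0 → (0x2d>>0)&0x1 = 0x1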